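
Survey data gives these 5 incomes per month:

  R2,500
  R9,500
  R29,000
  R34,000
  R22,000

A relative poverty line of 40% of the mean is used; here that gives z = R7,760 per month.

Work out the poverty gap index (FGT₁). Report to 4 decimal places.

0.1356

Below z: R2,500 (q = 1 of N = 5).
Gap ratios (z−y)/z: (7760−2500)/7760 = 0.6778.
Σ = 0.677835. Dividing by the full population N = 5 gives P₁ = 0.1356.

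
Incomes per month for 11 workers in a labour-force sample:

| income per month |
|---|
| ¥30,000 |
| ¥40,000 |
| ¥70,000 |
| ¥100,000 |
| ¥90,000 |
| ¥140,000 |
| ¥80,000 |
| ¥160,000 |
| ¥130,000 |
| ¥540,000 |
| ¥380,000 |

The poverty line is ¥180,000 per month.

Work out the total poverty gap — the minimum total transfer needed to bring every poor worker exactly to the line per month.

¥780,000

Incomes under z: ¥30,000, ¥40,000, ¥70,000, ¥80,000, ¥90,000, ¥100,000, ¥130,000, ¥140,000, ¥160,000 (q = 9 of N = 11).
Individual gaps: 180000−30000 = 150000; 180000−40000 = 140000; 180000−70000 = 110000; 180000−80000 = 100000; 180000−90000 = 90000; 180000−100000 = 80000; 180000−130000 = 50000; 180000−140000 = 40000; 180000−160000 = 20000.
Aggregate gap = ¥780,000.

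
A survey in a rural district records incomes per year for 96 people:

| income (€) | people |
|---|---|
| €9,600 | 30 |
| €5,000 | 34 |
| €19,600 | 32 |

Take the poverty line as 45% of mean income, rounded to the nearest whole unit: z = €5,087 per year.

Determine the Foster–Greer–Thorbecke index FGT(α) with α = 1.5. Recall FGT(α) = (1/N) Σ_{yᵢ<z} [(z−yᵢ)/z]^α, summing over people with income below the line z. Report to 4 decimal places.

Below the line: 34×€5,000 (q = 34 of N = 96).
Shortfall ratios: (5087−5000)/5087 = 0.0171 (×34).
Raised to α = 1.5: 0.00224 (×34).
Sum = 0.076044; FGT(1.5) = 0.076044 / 96 = 0.0008.

0.0008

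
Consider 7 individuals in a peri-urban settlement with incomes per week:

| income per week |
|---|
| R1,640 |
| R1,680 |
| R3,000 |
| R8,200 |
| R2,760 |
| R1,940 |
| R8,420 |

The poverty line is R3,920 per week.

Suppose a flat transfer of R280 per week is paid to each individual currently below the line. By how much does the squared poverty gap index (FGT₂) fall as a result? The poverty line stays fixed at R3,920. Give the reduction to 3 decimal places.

0.041

Before: below the line — R1,640, R1,680, R1,940, R2,760, R3,000; squared poverty gap index (FGT₂) = 0.15180.
After the R280 transfer: below the line — R1,920, R1,960, R2,220, R3,040, R3,280; squared poverty gap index (FGT₂) = 0.11078.
Reduction = 0.15180 − 0.11078 = 0.041.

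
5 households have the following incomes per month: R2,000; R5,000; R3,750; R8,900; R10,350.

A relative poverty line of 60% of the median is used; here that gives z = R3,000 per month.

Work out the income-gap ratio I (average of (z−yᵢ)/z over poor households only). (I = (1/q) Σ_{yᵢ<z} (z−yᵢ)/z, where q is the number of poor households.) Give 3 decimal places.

Below z: R2,000 (q = 1 of N = 5).
Shortfall ratios (z−y)/z: 0.3333; sum = 0.333333.
I averages over the q = 1 poor units only: 0.333333 / 1 = 0.333.

0.333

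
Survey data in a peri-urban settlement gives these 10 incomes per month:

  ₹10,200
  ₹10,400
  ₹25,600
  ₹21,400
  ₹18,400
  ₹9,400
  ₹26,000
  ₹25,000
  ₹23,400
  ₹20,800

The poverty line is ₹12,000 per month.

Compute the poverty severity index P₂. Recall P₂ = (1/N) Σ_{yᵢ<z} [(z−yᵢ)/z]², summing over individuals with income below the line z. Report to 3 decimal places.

Incomes under z: ₹9,400, ₹10,200, ₹10,400 (q = 3 of N = 10).
Shortfall ratios: (12000−9400)/12000 = 0.2167; (12000−10200)/12000 = 0.1500; (12000−10400)/12000 = 0.1333.
Squared: 0.0469; 0.0225; 0.0178.
Sum = 0.087222; P₂ = 0.087222 / 10 = 0.009.

0.009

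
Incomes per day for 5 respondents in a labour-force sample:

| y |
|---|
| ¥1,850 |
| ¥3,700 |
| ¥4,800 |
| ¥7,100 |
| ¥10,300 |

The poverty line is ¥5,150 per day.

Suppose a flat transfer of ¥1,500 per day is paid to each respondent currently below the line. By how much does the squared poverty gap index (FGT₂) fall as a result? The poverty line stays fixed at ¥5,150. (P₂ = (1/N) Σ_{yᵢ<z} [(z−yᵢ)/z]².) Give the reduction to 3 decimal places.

0.074

Before: below the line — ¥1,850, ¥3,700, ¥4,800; squared poverty gap index (FGT₂) = 0.09890.
After the ¥1,500 transfer: below the line — ¥3,350; squared poverty gap index (FGT₂) = 0.02443.
Reduction = 0.09890 − 0.02443 = 0.074.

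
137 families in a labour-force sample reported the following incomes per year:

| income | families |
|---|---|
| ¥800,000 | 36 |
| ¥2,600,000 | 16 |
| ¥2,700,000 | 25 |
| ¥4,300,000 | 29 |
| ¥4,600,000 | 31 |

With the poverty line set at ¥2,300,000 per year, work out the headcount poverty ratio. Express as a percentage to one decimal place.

36 of the 137 families have income below ¥2,300,000.
H = 36/137 = 26.3%.

26.3%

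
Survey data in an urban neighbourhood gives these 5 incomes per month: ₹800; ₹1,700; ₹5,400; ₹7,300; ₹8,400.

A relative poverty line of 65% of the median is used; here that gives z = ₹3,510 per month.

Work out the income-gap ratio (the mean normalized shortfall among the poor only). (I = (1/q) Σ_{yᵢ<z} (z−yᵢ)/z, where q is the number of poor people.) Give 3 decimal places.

Incomes under z: ₹800, ₹1,700 (q = 2 of N = 5).
Relative gaps: 0.7721, 0.5157; sum = 1.287749.
The income-gap ratio divides by q (the poor only): 1.287749 / 2 = 0.644.

0.644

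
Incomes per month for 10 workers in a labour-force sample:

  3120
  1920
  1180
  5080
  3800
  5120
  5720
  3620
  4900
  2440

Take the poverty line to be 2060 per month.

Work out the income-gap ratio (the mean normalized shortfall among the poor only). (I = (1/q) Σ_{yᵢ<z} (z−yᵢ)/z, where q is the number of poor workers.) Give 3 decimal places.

Below the line: 1180, 1920 (q = 2 of N = 10).
Relative gaps: 0.4272, 0.0680; sum = 0.495146.
I averages over the q = 2 poor units only: 0.495146 / 2 = 0.248.

0.248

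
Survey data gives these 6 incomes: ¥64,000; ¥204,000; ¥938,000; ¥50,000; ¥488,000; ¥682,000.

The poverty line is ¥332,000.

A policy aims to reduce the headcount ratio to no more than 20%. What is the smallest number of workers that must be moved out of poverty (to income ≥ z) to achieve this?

2

Currently q = 3 of N = 6 are below the line (H = 0.500).
A headcount ratio of at most 20% allows at most ⌊0.20 × 6⌋ = 1 poor workers.
So at least 3 − 1 = 2 must be lifted.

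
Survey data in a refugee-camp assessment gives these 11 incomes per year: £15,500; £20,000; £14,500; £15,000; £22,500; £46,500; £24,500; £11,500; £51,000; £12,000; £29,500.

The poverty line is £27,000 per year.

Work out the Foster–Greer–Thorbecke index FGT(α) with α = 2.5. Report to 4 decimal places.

Poor units: £11,500, £12,000, £14,500, £15,000, £15,500, £20,000, £22,500, £24,500 (q = 8 of N = 11).
Normalized shortfalls: (27000−11500)/27000 = 0.5741; (27000−12000)/27000 = 0.5556; (27000−14500)/27000 = 0.4630; (27000−15000)/27000 = 0.4444; (27000−15500)/27000 = 0.4259; (27000−20000)/27000 = 0.2593; (27000−22500)/27000 = 0.1667; (27000−24500)/27000 = 0.0926.
Raised to α = 2.5: 0.24970; 0.23005; 0.14584; 0.13169; 0.11840; 0.03422; 0.01134; 0.00261.
Sum = 0.923841; FGT(2.5) = 0.923841 / 11 = 0.0840.

0.0840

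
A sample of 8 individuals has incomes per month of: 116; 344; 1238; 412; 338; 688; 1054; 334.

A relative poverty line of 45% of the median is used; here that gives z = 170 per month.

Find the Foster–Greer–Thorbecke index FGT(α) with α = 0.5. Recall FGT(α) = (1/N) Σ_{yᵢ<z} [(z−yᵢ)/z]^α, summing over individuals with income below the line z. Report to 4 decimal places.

0.0705

Below the line: 116 (q = 1 of N = 8).
Relative gaps: (170−116)/170 = 0.3176.
Raised to α = 0.5: 0.56360.
Sum = 0.563602; FGT(0.5) = 0.563602 / 8 = 0.0705.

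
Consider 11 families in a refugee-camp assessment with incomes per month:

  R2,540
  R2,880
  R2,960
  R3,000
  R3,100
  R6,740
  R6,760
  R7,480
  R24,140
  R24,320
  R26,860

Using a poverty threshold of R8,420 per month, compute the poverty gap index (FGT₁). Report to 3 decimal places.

0.344

Incomes under z: R2,540, R2,880, R2,960, R3,000, R3,100, R6,740, R6,760, R7,480 (q = 8 of N = 11).
Relative gaps: (8420−2540)/8420 = 0.6983; (8420−2880)/8420 = 0.6580; (8420−2960)/8420 = 0.6485; (8420−3000)/8420 = 0.6437; (8420−3100)/8420 = 0.6318; (8420−6740)/8420 = 0.1995; (8420−6760)/8420 = 0.1971; (8420−7480)/8420 = 0.1116.
Σ = 3.788599. Dividing by the full population N = 11 gives P₁ = 0.344.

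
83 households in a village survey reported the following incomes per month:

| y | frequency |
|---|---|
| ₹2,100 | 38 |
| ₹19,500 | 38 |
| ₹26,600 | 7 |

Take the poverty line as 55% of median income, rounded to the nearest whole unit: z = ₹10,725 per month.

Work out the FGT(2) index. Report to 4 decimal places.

Below the line: 38×₹2,100 (q = 38 of N = 83).
Shortfall ratios: (10725−2100)/10725 = 0.8042 (×38).
Squared: 0.6467 (×38).
Sum = 24.575774; P₂ = 24.575774 / 83 = 0.2961.

0.2961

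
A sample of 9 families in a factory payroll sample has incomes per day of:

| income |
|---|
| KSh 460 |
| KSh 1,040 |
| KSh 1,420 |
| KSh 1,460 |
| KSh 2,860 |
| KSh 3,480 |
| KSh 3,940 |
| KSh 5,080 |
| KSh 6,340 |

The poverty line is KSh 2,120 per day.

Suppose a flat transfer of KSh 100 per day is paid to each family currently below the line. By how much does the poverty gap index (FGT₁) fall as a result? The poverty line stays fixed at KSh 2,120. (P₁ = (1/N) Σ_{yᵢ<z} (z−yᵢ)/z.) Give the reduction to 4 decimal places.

0.0210

Before: below the line — KSh 460, KSh 1,040, KSh 1,420, KSh 1,460; poverty gap index (FGT₁) = 0.214885.
After the KSh 100 transfer: below the line — KSh 560, KSh 1,140, KSh 1,520, KSh 1,560; poverty gap index (FGT₁) = 0.193920.
Reduction = 0.214885 − 0.193920 = 0.0210.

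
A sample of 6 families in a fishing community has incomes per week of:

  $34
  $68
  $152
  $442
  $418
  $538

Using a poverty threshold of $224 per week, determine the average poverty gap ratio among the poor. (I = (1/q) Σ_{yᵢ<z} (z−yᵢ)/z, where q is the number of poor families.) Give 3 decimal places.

Below the line: $34, $68, $152 (q = 3 of N = 6).
Shortfall ratios (z−y)/z: 0.8482, 0.6964, 0.3214; sum = 1.866071.
The income-gap ratio divides by q (the poor only): 1.866071 / 3 = 0.622.

0.622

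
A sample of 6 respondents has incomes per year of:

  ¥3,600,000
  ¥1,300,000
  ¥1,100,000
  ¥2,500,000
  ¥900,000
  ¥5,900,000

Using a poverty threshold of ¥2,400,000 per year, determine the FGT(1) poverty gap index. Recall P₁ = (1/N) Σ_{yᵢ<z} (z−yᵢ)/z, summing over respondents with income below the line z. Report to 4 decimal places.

Below z: ¥900,000, ¥1,100,000, ¥1,300,000 (q = 3 of N = 6).
Gap ratios (z−y)/z: (2400000−900000)/2400000 = 0.6250; (2400000−1100000)/2400000 = 0.5417; (2400000−1300000)/2400000 = 0.4583.
Σ = 1.625000. Dividing by the full population N = 6 gives P₁ = 0.2708.

0.2708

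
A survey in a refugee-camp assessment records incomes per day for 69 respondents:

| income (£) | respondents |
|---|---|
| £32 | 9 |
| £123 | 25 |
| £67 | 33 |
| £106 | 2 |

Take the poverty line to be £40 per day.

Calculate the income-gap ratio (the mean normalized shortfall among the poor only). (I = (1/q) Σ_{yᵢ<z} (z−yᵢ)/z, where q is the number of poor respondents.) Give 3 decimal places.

0.200

Incomes under z: 9×£32 (q = 9 of N = 69).
Shortfall ratios (z−y)/z: 0.2000 (×9); sum = 1.800000.
The income-gap ratio divides by q (the poor only): 1.800000 / 9 = 0.200.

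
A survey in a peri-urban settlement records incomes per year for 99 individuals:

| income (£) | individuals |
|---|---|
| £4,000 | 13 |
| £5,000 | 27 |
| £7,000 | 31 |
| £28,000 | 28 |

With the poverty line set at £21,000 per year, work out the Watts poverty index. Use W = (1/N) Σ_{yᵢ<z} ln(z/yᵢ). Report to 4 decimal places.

0.9531

Below the line: 13×£4,000, 27×£5,000, 31×£7,000 (q = 71 of N = 99).
Log gaps: ln(21000/4000) = 1.6582 (×13); ln(21000/5000) = 1.4351 (×27); ln(21000/7000) = 1.0986 (×31).
W = 94.361228 / 99 = 0.9531.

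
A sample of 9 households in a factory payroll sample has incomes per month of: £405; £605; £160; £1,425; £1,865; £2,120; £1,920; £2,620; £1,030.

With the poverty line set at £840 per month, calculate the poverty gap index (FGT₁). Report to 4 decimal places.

0.1786

Incomes under z: £160, £405, £605 (q = 3 of N = 9).
Normalized shortfalls: (840−160)/840 = 0.8095; (840−405)/840 = 0.5179; (840−605)/840 = 0.2798.
Sum of shortfalls = 1.607143; P₁ averages over all N: 1.607143 / 9 = 0.1786.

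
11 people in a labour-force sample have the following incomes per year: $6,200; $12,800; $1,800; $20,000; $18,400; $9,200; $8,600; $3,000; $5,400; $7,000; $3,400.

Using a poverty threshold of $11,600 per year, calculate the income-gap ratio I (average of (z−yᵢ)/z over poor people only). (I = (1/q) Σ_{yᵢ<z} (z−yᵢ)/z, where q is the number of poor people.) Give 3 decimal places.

Below the line: $1,800, $3,000, $3,400, $5,400, $6,200, $7,000, $8,600, $9,200 (q = 8 of N = 11).
Shortfall ratios (z−y)/z: 0.8448, 0.7414, 0.7069, 0.5345, 0.4655, 0.3966, 0.2586, 0.2069; sum = 4.155172.
I averages over the q = 8 poor units only: 4.155172 / 8 = 0.519.

0.519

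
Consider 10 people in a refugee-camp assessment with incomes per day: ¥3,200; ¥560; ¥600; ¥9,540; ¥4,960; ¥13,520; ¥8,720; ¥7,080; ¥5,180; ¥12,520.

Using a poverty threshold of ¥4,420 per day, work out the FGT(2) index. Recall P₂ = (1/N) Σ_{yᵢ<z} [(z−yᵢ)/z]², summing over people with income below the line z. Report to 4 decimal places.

0.1586

Poor units: ¥560, ¥600, ¥3,200 (q = 3 of N = 10).
Shortfall ratios: (4420−560)/4420 = 0.8733; (4420−600)/4420 = 0.8643; (4420−3200)/4420 = 0.2760.
Squared: 0.7627; 0.7469; 0.0762.
Sum = 1.585778; P₂ = 1.585778 / 10 = 0.1586.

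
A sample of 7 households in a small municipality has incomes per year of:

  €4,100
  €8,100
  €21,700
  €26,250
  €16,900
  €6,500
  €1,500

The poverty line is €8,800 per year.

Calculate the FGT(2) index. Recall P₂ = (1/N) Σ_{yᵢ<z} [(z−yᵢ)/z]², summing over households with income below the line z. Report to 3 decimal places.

0.150

Poor units: €1,500, €4,100, €6,500, €8,100 (q = 4 of N = 7).
Relative gaps: (8800−1500)/8800 = 0.8295; (8800−4100)/8800 = 0.5341; (8800−6500)/8800 = 0.2614; (8800−8100)/8800 = 0.0795.
Squared: 0.6881; 0.2853; 0.0683; 0.0063.
Sum = 1.048037; P₂ = 1.048037 / 7 = 0.150.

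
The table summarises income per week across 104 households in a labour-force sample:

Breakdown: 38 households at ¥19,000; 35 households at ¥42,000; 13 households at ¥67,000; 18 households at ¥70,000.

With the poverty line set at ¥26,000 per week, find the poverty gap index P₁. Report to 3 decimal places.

Poor units: 38×¥19,000 (q = 38 of N = 104).
Gap ratios (z−y)/z: (26000−19000)/26000 = 0.2692 (×38).
Sum of shortfalls = 10.230769; P₁ averages over all N: 10.230769 / 104 = 0.098.

0.098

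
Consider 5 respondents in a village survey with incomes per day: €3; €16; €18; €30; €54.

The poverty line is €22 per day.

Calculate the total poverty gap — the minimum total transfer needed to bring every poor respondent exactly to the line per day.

Poor units: €3, €16, €18 (q = 3 of N = 5).
Individual gaps: 22−3 = 19; 22−16 = 6; 22−18 = 4.
Aggregate gap = €29.

€29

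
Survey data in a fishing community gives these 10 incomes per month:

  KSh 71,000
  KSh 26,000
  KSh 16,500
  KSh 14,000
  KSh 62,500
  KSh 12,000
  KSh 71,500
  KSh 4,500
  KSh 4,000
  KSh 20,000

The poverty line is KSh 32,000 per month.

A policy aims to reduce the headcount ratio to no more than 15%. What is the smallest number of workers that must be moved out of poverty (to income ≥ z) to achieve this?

6

7 of the 10 workers are poor, so H = 7/10 = 0.700.
A headcount ratio of at most 15% allows at most ⌊0.15 × 10⌋ = 1 poor workers.
So at least 7 − 1 = 6 must be lifted.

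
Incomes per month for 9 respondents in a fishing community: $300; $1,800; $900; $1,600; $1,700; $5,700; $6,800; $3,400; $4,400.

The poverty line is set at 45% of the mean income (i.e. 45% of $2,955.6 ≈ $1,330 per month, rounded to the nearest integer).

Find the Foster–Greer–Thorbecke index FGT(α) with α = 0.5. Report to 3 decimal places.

0.161

Below the line: $300, $900 (q = 2 of N = 9).
Gap ratios (z−y)/z: (1330−300)/1330 = 0.7744; (1330−900)/1330 = 0.3233.
Raised to α = 0.5: 0.88002; 0.56860.
Sum = 1.448623; FGT(0.5) = 1.448623 / 9 = 0.161.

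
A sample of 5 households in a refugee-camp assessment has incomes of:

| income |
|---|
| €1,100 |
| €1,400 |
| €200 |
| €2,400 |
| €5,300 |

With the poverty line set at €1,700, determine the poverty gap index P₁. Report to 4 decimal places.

Below the line: €200, €1,100, €1,400 (q = 3 of N = 5).
Shortfall ratios: (1700−200)/1700 = 0.8824; (1700−1100)/1700 = 0.3529; (1700−1400)/1700 = 0.1765.
Sum of shortfalls = 1.411765; P₁ averages over all N: 1.411765 / 5 = 0.2824.

0.2824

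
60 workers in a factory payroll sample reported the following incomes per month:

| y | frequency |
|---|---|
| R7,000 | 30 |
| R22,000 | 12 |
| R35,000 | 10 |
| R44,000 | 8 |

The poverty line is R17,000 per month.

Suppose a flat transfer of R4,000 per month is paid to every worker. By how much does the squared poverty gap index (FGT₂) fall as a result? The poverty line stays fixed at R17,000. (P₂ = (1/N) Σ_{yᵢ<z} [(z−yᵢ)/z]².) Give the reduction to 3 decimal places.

0.111

Before: below the line — 30×R7,000; squared poverty gap index (FGT₂) = 0.17301.
After the R4,000 transfer: below the line — 30×R11,000; squared poverty gap index (FGT₂) = 0.06228.
Reduction = 0.17301 − 0.06228 = 0.111.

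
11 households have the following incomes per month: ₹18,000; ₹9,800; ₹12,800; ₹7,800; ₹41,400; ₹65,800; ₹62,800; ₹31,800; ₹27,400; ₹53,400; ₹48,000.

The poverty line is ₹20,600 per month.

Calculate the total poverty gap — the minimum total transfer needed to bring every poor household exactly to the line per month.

₹34,000

Below z: ₹7,800, ₹9,800, ₹12,800, ₹18,000 (q = 4 of N = 11).
Individual gaps: 20600−7800 = 12800; 20600−9800 = 10800; 20600−12800 = 7800; 20600−18000 = 2600.
Aggregate gap = ₹34,000.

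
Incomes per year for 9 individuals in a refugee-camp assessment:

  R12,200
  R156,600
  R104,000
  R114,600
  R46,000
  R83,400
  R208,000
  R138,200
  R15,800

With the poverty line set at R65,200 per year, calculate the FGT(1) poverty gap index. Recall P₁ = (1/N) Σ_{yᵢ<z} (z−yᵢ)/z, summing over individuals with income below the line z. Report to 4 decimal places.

0.2072

Incomes under z: R12,200, R15,800, R46,000 (q = 3 of N = 9).
Relative gaps: (65200−12200)/65200 = 0.8129; (65200−15800)/65200 = 0.7577; (65200−46000)/65200 = 0.2945.
Sum of shortfalls = 1.865031; P₁ averages over all N: 1.865031 / 9 = 0.2072.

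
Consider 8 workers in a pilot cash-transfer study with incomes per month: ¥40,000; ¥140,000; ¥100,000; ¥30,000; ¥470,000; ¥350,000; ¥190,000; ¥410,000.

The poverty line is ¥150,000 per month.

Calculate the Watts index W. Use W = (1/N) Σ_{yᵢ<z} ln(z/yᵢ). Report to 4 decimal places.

0.4257

Poor units: ¥30,000, ¥40,000, ¥100,000, ¥140,000 (q = 4 of N = 8).
Log shortfalls: ln(150000/30000) = 1.6094; ln(150000/40000) = 1.3218; ln(150000/100000) = 0.4055; ln(150000/140000) = 0.0690.
W = 3.405652 / 8 = 0.4257.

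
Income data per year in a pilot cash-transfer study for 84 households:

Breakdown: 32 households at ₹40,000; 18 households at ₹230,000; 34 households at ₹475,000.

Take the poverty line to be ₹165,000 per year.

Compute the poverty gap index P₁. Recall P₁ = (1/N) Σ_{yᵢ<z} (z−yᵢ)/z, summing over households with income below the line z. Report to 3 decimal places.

Below the line: 32×₹40,000 (q = 32 of N = 84).
Normalized shortfalls: (165000−40000)/165000 = 0.7576 (×32).
Σ = 24.242424. Dividing by the full population N = 84 gives P₁ = 0.289.

0.289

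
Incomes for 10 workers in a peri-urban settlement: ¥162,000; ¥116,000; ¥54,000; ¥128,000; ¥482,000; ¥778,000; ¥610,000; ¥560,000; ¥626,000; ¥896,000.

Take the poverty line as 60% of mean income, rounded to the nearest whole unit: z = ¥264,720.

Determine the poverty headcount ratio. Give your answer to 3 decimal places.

0.400

4 of the 10 workers have income below ¥264,720.
H = 4/10 = 0.400.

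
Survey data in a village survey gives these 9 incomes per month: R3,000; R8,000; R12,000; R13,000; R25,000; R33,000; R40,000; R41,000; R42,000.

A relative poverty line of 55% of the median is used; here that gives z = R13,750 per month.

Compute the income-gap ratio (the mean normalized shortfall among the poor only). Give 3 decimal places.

Below the line: R3,000, R8,000, R12,000, R13,000 (q = 4 of N = 9).
Relative gaps: 0.7818, 0.4182, 0.1273, 0.0545; sum = 1.381818.
The income-gap ratio divides by q (the poor only): 1.381818 / 4 = 0.345.

0.345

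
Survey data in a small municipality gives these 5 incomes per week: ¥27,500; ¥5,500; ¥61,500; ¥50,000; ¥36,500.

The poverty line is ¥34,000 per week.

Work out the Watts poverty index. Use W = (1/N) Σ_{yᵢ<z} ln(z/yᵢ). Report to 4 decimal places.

Incomes under z: ¥5,500, ¥27,500 (q = 2 of N = 5).
Log gaps: ln(34000/5500) = 1.8216; ln(34000/27500) = 0.2122.
W = 2.033787 / 5 = 0.4068.

0.4068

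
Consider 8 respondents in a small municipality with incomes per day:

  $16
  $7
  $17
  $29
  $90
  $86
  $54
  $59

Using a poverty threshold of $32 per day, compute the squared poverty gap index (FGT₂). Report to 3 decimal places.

0.136

Incomes under z: $7, $16, $17, $29 (q = 4 of N = 8).
Shortfall ratios: (32−7)/32 = 0.7812; (32−16)/32 = 0.5000; (32−17)/32 = 0.4688; (32−29)/32 = 0.0938.
Squared: 0.6104; 0.2500; 0.2197; 0.0088.
Sum = 1.088867; P₂ = 1.088867 / 8 = 0.136.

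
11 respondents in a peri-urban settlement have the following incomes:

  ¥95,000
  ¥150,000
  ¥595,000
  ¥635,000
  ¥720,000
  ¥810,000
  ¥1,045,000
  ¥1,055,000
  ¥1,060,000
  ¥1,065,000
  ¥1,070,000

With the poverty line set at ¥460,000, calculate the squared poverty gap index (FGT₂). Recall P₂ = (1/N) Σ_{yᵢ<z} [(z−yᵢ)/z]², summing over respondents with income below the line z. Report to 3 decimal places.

0.099

Poor units: ¥95,000, ¥150,000 (q = 2 of N = 11).
Normalized shortfalls: (460000−95000)/460000 = 0.7935; (460000−150000)/460000 = 0.6739.
Squared: 0.6296; 0.4542.
Sum = 1.083767; P₂ = 1.083767 / 11 = 0.099.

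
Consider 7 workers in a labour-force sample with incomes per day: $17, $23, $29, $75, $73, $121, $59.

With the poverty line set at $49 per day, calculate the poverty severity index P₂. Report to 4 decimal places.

0.1249

Below z: $17, $23, $29 (q = 3 of N = 7).
Gap ratios (z−y)/z: (49−17)/49 = 0.6531; (49−23)/49 = 0.5306; (49−29)/49 = 0.4082.
Squared: 0.4265; 0.2815; 0.1666.
Sum = 0.874636; P₂ = 0.874636 / 7 = 0.1249.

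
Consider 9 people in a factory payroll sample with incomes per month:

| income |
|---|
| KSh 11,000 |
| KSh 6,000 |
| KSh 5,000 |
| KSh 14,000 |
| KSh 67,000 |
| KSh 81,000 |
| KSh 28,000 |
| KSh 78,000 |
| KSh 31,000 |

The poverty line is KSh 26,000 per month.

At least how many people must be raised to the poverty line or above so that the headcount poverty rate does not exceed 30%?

2

Currently q = 4 of N = 9 are below the line (H = 0.444).
A headcount ratio of at most 30% allows at most ⌊0.30 × 9⌋ = 2 poor people.
So at least 4 − 2 = 2 must be lifted.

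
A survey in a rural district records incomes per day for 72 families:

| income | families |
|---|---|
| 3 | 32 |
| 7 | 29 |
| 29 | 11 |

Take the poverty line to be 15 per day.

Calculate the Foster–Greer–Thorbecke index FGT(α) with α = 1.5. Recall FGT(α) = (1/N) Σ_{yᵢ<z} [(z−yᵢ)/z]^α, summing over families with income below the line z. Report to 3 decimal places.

Below z: 32×3, 29×7 (q = 61 of N = 72).
Relative gaps: (15−3)/15 = 0.8000 (×32); (15−7)/15 = 0.5333 (×29).
Raised to α = 1.5: 0.71554 (×32); 0.38949 (×29).
Sum = 34.192592; FGT(1.5) = 34.192592 / 72 = 0.475.

0.475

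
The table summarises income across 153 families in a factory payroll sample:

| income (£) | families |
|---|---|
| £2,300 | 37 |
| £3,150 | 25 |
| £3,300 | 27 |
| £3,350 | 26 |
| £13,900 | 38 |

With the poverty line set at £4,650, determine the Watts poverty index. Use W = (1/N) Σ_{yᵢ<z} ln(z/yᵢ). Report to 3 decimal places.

Below the line: 37×£2,300, 25×£3,150, 27×£3,300, 26×£3,350 (q = 115 of N = 153).
Log gaps: ln(4650/2300) = 0.7040 (×37); ln(4650/3150) = 0.3895 (×25); ln(4650/3300) = 0.3429 (×27); ln(4650/3350) = 0.3279 (×26).
W = 53.568156 / 153 = 0.350.

0.350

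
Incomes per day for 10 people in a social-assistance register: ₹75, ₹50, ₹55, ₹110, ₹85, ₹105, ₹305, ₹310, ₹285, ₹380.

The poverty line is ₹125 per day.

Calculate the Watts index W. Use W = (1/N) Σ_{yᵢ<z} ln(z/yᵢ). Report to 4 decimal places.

0.2936

Below z: ₹50, ₹55, ₹75, ₹85, ₹105, ₹110 (q = 6 of N = 10).
ln(z/y) terms: ln(125/50) = 0.9163; ln(125/55) = 0.8210; ln(125/75) = 0.5108; ln(125/85) = 0.3857; ln(125/105) = 0.1744; ln(125/110) = 0.1278.
W = 2.935946 / 10 = 0.2936.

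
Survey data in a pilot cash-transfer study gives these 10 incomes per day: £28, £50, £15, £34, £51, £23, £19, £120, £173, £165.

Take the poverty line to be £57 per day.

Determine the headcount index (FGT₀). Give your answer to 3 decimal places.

7 of the 10 families have income below £57.
H = 7/10 = 0.700.

0.700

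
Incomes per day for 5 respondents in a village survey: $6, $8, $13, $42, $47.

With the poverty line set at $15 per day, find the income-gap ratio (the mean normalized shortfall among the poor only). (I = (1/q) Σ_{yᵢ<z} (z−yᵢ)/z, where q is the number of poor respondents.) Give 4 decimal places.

0.4000

Poor units: $6, $8, $13 (q = 3 of N = 5).
Relative gaps: 0.6000, 0.4667, 0.1333; sum = 1.200000.
I averages over the q = 3 poor units only: 1.200000 / 3 = 0.4000.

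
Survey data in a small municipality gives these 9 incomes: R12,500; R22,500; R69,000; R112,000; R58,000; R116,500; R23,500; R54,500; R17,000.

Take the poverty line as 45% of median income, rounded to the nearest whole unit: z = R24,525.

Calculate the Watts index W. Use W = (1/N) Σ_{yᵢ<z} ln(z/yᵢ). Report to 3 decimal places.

0.130

Below the line: R12,500, R17,000, R22,500, R23,500 (q = 4 of N = 9).
Log shortfalls: ln(24525/12500) = 0.6740; ln(24525/17000) = 0.3665; ln(24525/22500) = 0.0862; ln(24525/23500) = 0.0427.
W = 1.169314 / 9 = 0.130.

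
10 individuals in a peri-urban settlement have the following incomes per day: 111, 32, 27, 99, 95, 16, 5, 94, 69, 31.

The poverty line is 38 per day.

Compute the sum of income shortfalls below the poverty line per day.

79

Below z: 5, 16, 27, 31, 32 (q = 5 of N = 10).
Individual gaps: 38−5 = 33; 38−16 = 22; 38−27 = 11; 38−31 = 7; 38−32 = 6.
Aggregate gap = 79.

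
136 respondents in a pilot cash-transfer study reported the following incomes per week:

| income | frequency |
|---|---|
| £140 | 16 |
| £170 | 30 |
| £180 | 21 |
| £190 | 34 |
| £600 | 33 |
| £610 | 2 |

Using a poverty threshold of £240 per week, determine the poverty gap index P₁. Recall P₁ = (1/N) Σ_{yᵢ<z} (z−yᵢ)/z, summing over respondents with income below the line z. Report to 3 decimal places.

Below the line: 16×£140, 30×£170, 21×£180, 34×£190 (q = 101 of N = 136).
Shortfall ratios: (240−140)/240 = 0.4167 (×16); (240−170)/240 = 0.2917 (×30); (240−180)/240 = 0.2500 (×21); (240−190)/240 = 0.2083 (×34).
Σ = 27.750000. Dividing by the full population N = 136 gives P₁ = 0.204.

0.204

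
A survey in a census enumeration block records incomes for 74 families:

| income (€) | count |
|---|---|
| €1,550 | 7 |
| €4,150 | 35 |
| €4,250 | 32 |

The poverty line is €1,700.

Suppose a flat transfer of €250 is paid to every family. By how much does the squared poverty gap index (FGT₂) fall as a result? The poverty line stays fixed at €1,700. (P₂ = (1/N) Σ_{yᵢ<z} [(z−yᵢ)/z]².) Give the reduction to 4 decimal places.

0.0007

Before: below the line — 7×€1,550; squared poverty gap index (FGT₂) = 0.000736.
After the €250 transfer: below the line — none; squared poverty gap index (FGT₂) = 0.000000.
Reduction = 0.000736 − 0.000000 = 0.0007.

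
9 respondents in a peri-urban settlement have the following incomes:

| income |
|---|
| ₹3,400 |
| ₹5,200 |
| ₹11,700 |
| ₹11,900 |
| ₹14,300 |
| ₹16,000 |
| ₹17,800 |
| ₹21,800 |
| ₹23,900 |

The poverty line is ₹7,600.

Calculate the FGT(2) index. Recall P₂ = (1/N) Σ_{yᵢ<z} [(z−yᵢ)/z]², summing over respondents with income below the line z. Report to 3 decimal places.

Poor units: ₹3,400, ₹5,200 (q = 2 of N = 9).
Normalized shortfalls: (7600−3400)/7600 = 0.5526; (7600−5200)/7600 = 0.3158.
Squared: 0.3054; 0.0997.
Sum = 0.405125; P₂ = 0.405125 / 9 = 0.045.

0.045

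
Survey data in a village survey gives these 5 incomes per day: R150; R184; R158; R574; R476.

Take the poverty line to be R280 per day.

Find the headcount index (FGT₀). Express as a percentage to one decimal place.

60.0%

3 of the 5 families have income below R280.
H = 3/5 = 60.0%.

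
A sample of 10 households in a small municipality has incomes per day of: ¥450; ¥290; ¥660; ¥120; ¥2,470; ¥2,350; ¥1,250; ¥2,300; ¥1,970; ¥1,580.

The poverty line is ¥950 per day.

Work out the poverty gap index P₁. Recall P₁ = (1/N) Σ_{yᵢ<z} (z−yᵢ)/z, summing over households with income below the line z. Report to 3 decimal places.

0.240

Incomes under z: ¥120, ¥290, ¥450, ¥660 (q = 4 of N = 10).
Shortfall ratios: (950−120)/950 = 0.8737; (950−290)/950 = 0.6947; (950−450)/950 = 0.5263; (950−660)/950 = 0.3053.
Σ = 2.400000. Dividing by the full population N = 10 gives P₁ = 0.240.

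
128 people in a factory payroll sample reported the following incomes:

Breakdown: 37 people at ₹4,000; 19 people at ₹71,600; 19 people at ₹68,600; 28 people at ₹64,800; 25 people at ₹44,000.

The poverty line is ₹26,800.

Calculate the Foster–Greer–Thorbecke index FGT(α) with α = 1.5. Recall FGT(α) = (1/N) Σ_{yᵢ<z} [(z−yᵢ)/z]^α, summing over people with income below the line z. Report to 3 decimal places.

0.227

Below z: 37×₹4,000 (q = 37 of N = 128).
Relative gaps: (26800−4000)/26800 = 0.8507 (×37).
Raised to α = 1.5: 0.78469 (×37).
Sum = 29.033661; FGT(1.5) = 29.033661 / 128 = 0.227.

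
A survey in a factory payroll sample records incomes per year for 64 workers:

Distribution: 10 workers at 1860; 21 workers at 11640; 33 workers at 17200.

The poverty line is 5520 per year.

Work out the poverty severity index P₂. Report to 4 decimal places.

0.0687

Poor units: 10×1860 (q = 10 of N = 64).
Gap ratios (z−y)/z: (5520−1860)/5520 = 0.6630 (×10).
Squared: 0.4396 (×10).
Sum = 4.396267; P₂ = 4.396267 / 64 = 0.0687.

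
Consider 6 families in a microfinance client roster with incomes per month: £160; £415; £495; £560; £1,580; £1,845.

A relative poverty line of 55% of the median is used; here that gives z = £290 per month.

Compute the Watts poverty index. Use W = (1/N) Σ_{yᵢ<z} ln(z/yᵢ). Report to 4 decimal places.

Below the line: £160 (q = 1 of N = 6).
ln(z/y) terms: ln(290/160) = 0.5947.
W = 0.594707 / 6 = 0.0991.

0.0991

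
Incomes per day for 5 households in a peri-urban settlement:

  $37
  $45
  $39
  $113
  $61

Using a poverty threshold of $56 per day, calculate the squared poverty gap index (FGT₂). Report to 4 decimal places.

0.0492

Below the line: $37, $39, $45 (q = 3 of N = 5).
Relative gaps: (56−37)/56 = 0.3393; (56−39)/56 = 0.3036; (56−45)/56 = 0.1964.
Squared: 0.1151; 0.0922; 0.0386.
Sum = 0.245855; P₂ = 0.245855 / 5 = 0.0492.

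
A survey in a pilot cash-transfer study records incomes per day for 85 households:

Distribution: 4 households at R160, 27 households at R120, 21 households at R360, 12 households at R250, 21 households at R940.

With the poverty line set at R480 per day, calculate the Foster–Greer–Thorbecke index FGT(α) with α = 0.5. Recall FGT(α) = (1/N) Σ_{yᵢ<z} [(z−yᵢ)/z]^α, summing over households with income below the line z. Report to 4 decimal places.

Below the line: 27×R120, 4×R160, 12×R250, 21×R360 (q = 64 of N = 85).
Normalized shortfalls: (480−120)/480 = 0.7500 (×27); (480−160)/480 = 0.6667 (×4); (480−250)/480 = 0.4792 (×12); (480−360)/480 = 0.2500 (×21).
Raised to α = 0.5: 0.86603 (×27); 0.81650 (×4); 0.69222 (×12); 0.50000 (×21).
Sum = 45.455296; FGT(0.5) = 45.455296 / 85 = 0.5348.

0.5348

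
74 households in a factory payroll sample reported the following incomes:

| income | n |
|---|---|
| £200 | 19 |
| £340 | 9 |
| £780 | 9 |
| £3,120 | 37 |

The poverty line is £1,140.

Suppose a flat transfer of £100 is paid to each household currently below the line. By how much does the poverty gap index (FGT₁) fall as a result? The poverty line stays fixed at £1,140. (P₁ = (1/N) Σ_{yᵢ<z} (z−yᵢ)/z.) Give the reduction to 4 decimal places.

0.0439

Before: below the line — 19×£200, 9×£340, 9×£780; poverty gap index (FGT₁) = 0.335467.
After the £100 transfer: below the line — 19×£300, 9×£440, 9×£880; poverty gap index (FGT₁) = 0.291607.
Reduction = 0.335467 − 0.291607 = 0.0439.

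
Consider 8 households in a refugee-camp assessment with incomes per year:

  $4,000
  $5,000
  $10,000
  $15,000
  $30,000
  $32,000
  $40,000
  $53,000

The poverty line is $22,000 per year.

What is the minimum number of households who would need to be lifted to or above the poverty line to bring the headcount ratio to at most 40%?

1

4 of the 8 households are poor, so H = 4/8 = 0.500.
A headcount ratio of at most 40% allows at most ⌊0.40 × 8⌋ = 3 poor households.
So at least 4 − 3 = 1 must be lifted.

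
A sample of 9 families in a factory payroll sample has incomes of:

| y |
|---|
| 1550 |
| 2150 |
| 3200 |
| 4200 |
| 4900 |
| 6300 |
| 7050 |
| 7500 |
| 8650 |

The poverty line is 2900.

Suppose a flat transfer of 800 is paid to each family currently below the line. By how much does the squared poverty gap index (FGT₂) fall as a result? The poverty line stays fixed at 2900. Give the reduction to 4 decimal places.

Before: below the line — 1550, 2150; squared poverty gap index (FGT₂) = 0.031510.
After the 800 transfer: below the line — 2350; squared poverty gap index (FGT₂) = 0.003997.
Reduction = 0.031510 − 0.003997 = 0.0275.

0.0275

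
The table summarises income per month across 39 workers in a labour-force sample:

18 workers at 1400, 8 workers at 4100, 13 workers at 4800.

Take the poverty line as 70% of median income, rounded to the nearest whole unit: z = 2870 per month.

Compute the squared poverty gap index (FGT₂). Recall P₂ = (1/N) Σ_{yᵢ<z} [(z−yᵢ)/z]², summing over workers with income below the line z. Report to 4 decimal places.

Incomes under z: 18×1400 (q = 18 of N = 39).
Relative gaps: (2870−1400)/2870 = 0.5122 (×18).
Squared: 0.2623 (×18).
Sum = 4.722189; P₂ = 4.722189 / 39 = 0.1211.

0.1211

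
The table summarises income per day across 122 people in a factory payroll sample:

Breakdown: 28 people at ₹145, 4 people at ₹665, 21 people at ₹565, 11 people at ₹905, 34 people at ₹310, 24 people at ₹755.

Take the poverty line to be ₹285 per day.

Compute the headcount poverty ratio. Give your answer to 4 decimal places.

0.2295

28 of the 122 people have income below ₹285.
H = 28/122 = 0.2295.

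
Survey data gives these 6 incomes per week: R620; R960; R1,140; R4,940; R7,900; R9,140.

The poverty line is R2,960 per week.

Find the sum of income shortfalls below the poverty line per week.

Incomes under z: R620, R960, R1,140 (q = 3 of N = 6).
Individual gaps: 2960−620 = 2340; 2960−960 = 2000; 2960−1140 = 1820.
Aggregate gap = R6,160.

R6,160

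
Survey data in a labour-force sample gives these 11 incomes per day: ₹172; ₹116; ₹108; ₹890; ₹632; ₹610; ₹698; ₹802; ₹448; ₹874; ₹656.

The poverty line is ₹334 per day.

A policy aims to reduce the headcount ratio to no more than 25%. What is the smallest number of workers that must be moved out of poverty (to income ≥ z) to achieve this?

1

Currently q = 3 of N = 11 are below the line (H = 0.273).
A headcount ratio of at most 25% allows at most ⌊0.25 × 11⌋ = 2 poor workers.
So at least 3 − 2 = 1 must be lifted.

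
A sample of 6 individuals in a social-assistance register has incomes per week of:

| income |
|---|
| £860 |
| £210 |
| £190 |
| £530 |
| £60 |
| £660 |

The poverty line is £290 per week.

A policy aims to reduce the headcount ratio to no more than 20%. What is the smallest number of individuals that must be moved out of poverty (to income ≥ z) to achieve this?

3 of the 6 individuals are poor, so H = 3/6 = 0.500.
A headcount ratio of at most 20% allows at most ⌊0.20 × 6⌋ = 1 poor individuals.
So at least 3 − 1 = 2 must be lifted.

2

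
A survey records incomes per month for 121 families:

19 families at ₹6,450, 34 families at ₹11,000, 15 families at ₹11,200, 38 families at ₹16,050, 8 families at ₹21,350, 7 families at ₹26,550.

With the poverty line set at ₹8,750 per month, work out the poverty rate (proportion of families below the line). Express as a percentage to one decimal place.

15.7%

19 of the 121 families have income below ₹8,750.
H = 19/121 = 15.7%.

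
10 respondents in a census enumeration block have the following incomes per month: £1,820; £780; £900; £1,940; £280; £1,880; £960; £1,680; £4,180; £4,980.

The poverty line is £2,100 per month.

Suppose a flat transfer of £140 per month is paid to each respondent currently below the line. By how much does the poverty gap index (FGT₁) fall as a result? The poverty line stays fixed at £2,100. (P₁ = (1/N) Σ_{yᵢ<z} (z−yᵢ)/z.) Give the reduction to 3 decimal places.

0.053

Before: below the line — £280, £780, £900, £960, £1,680, £1,820, £1,880, £1,940; poverty gap index (FGT₁) = 0.31238.
After the £140 transfer: below the line — £420, £920, £1,040, £1,100, £1,820, £1,960, £2,020, £2,080; poverty gap index (FGT₁) = 0.25905.
Reduction = 0.31238 − 0.25905 = 0.053.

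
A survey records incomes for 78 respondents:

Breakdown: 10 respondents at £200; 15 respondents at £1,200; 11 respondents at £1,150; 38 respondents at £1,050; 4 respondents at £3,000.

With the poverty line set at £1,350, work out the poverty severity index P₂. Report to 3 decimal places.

Poor units: 10×£200, 38×£1,050, 11×£1,150, 15×£1,200 (q = 74 of N = 78).
Gap ratios (z−y)/z: (1350−200)/1350 = 0.8519 (×10); (1350−1050)/1350 = 0.2222 (×38); (1350−1150)/1350 = 0.1481 (×11); (1350−1200)/1350 = 0.1111 (×15).
Squared: 0.7257 (×10); 0.0494 (×38); 0.0219 (×11); 0.0123 (×15).
Sum = 9.559671; P₂ = 9.559671 / 78 = 0.123.

0.123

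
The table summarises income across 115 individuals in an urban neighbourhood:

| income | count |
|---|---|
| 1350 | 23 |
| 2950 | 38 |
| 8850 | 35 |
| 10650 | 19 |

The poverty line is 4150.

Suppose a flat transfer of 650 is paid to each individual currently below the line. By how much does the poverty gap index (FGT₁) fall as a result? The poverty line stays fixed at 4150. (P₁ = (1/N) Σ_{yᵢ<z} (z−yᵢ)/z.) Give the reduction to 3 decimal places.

0.083

Before: below the line — 23×1350, 38×2950; poverty gap index (FGT₁) = 0.23049.
After the 650 transfer: below the line — 23×2000, 38×3600; poverty gap index (FGT₁) = 0.14741.
Reduction = 0.23049 − 0.14741 = 0.083.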